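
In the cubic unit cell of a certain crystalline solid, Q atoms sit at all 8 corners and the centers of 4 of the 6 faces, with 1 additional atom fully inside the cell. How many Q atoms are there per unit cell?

4

Corner atoms are shared by 8 cells (1/8 each), face atoms by 2 (1/2 each), interior atoms are unshared.
Net atoms = 8 × 1/8 + 4 × 1/2 + 1 = 1 + 2 + 1 = 4.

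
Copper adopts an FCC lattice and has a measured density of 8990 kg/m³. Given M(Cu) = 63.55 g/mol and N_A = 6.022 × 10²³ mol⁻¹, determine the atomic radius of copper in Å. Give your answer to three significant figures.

For an FCC cell (Z = 4), a³ = Z·M/(N_A·ρ) = 4 × 63.55 / (6.022 × 10²³ × 8.990) = 4.695 × 10^-23 cm³, so a = 3.608 × 10^-8 cm = 3.608 Å.
Atoms touch along the face diagonal, so √2·a = 4r, so r = 0.3536 × a = 1.28 Å.

1.28 Å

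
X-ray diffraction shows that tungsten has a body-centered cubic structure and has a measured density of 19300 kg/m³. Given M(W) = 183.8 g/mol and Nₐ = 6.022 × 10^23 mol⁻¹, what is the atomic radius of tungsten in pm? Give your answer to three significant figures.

For a BCC cell (Z = 2), a³ = Z·M/(N_A·ρ) = 2 × 183.8 / (6.022 × 10²³ × 19.30) = 3.163 × 10^-23 cm³, so a = 3.162 × 10^-8 cm = 316.2 pm.
Atoms touch along the body diagonal, so √3·a = 4r, so r = 0.4330 × a = 137 pm.

137 pm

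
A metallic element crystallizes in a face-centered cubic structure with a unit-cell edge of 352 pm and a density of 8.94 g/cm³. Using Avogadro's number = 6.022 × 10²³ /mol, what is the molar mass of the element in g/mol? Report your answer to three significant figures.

58.7 g/mol

An FCC cell has Z = 4 atoms; a = 3.520 × 10^-8 cm.
M = ρ·N_A·a³/Z = 8.94 × 6.022 × 10²³ × 4.361 × 10^-23 / 4 = 58.7 g/mol.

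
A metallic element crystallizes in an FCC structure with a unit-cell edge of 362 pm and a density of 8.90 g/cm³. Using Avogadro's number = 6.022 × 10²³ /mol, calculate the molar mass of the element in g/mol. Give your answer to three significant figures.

63.6 g/mol

An FCC cell has Z = 4 atoms; a = 3.620 × 10^-8 cm.
M = ρ·N_A·a³/Z = 8.90 × 6.022 × 10²³ × 4.744 × 10^-23 / 4 = 63.6 g/mol.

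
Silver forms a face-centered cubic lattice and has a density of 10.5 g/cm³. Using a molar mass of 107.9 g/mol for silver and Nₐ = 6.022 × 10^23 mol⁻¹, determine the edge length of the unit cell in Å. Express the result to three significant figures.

With Z = 4 atoms per FCC cell, a³ = Z·M/(N_A·ρ) = 4 × 107.9 / (6.022 × 10²³ × 10.50 g/cm³) = 6.826 × 10^-23 cm³.
a = (6.826 × 10^-23)^(1/3) = 4.087 × 10^-8 cm = 4.09 Å.

4.09 Å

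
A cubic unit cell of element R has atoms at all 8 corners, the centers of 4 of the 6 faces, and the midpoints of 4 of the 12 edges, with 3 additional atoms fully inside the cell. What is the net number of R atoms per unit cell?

Corner atoms are shared by 8 cells (1/8 each), face atoms by 2 (1/2 each), edge atoms by 4 (1/4 each), interior atoms are unshared.
Net atoms = 8 × 1/8 + 4 × 1/2 + 4 × 1/4 + 3 = 1 + 2 + 1 + 3 = 7.

7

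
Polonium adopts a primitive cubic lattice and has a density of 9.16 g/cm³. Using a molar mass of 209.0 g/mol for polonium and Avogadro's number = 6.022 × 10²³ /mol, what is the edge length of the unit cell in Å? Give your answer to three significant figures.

With Z = 1 atom per simple cubic cell, a³ = Z·M/(N_A·ρ) = 1 × 209.0 / (6.022 × 10²³ × 9.160 g/cm³) = 3.789 × 10^-23 cm³.
a = (3.789 × 10^-23)^(1/3) = 3.359 × 10^-8 cm = 3.36 Å.

3.36 Å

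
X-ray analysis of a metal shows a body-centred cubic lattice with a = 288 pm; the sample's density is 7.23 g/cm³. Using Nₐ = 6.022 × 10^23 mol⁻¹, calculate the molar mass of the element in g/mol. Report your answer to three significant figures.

52.0 g/mol

A BCC cell has Z = 2 atoms; a = 2.880 × 10^-8 cm.
M = ρ·N_A·a³/Z = 7.23 × 6.022 × 10²³ × 2.389 × 10^-23 / 2 = 52.0 g/mol.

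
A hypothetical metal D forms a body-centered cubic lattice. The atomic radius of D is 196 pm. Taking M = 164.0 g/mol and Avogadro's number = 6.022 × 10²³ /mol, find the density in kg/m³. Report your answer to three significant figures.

5870 kg/m³

In a BCC lattice, atoms touch along the body diagonal, so √3·a = 4r, giving a = 452.6 pm = 4.526 × 10^-8 cm.
With Z = 2, ρ = Z·M/(N_A·a³) = 2 × 164.0 / (6.022 × 10²³ × 9.274 × 10^-23) = 5.873 g/cm³ = 5870 kg/m³.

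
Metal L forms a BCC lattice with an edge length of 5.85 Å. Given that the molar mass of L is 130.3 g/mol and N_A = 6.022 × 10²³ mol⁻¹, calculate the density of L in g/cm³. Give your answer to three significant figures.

A BCC unit cell contains Z = 2 atoms.
Cell volume: a³ = (5.85 Å)³ = (5.850 × 10^-8 cm)³ = 2.002 × 10^-22 cm³.
ρ = Z·M/(N_A·a³) = 2 × 130.3 / (6.022 × 10²³ × 2.002 × 10^-22) = 2.162 g/cm³.

2.16 g/cm³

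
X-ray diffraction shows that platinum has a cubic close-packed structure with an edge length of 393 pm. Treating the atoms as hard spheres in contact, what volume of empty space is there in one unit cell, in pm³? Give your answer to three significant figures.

1.58 × 10^7 pm³

In an FCC lattice atoms touch along the face diagonal, so √2·a = 4r, so r = 0.3536a = 138.9 pm.
V_cell = a³ = 6.070 × 10^7 pm³; V_atoms = 4 × (4/3)πr³ = 4.495 × 10^7 pm³.
Empty space = 6.070 × 10^7 − 4.495 × 10^7 = 1.58 × 10^7 pm³.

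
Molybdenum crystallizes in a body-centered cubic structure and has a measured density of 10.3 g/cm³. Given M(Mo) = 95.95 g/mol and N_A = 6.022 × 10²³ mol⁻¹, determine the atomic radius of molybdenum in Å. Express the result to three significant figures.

1.36 Å

For a BCC cell (Z = 2), a³ = Z·M/(N_A·ρ) = 2 × 95.95 / (6.022 × 10²³ × 10.30) = 3.094 × 10^-23 cm³, so a = 3.139 × 10^-8 cm = 3.139 Å.
Atoms touch along the body diagonal, so √3·a = 4r, so r = 0.4330 × a = 1.36 Å.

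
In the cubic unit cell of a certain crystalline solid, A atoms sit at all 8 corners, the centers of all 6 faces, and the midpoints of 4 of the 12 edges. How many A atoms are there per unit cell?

Corner atoms are shared by 8 cells (1/8 each), face atoms by 2 (1/2 each), edge atoms by 4 (1/4 each).
Net atoms = 8 × 1/8 + 6 × 1/2 + 4 × 1/4 = 1 + 3 + 1 = 5.

5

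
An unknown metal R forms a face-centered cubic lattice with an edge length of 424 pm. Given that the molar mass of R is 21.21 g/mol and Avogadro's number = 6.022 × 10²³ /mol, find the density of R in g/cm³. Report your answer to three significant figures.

An FCC unit cell contains Z = 4 atoms.
Cell volume: a³ = (424 pm)³ = (4.240 × 10^-8 cm)³ = 7.623 × 10^-23 cm³.
ρ = Z·M/(N_A·a³) = 4 × 21.21 / (6.022 × 10²³ × 7.623 × 10^-23) = 1.848 g/cm³.

1.85 g/cm³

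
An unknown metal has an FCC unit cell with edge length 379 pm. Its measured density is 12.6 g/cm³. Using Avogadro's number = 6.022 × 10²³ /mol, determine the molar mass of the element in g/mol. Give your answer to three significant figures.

103 g/mol

An FCC cell has Z = 4 atoms; a = 3.790 × 10^-8 cm.
M = ρ·N_A·a³/Z = 12.6 × 6.022 × 10²³ × 5.444 × 10^-23 / 4 = 103 g/mol.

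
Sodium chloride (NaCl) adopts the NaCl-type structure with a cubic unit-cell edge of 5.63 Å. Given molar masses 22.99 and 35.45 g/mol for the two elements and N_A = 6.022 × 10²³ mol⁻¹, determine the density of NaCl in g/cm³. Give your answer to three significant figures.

The NaCl-type structure contains Z = 4 formula units per cell; M(NaCl) = 22.99 + 35.45 = 58.44 g/mol.
a³ = (5.630 × 10^-8 cm)³ = 1.785 × 10^-22 cm³.
ρ = 4 × 58.44 / (6.022 × 10²³ × 1.785 × 10^-22) = 2.175 g/cm³.

2.18 g/cm³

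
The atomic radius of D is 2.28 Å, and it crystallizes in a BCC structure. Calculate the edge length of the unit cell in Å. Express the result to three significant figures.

5.27 Å

In a BCC lattice, atoms touch along the body diagonal, so √3·a = 4r.
a = 4r/√3 = 4 × 2.28 / 1.7321 = 5.27 Å.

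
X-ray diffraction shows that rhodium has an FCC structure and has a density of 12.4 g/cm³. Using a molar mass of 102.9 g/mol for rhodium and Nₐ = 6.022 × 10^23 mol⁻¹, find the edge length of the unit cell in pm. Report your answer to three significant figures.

381 pm

With Z = 4 atoms per FCC cell, a³ = Z·M/(N_A·ρ) = 4 × 102.9 / (6.022 × 10²³ × 12.40 g/cm³) = 5.512 × 10^-23 cm³.
a = (5.512 × 10^-23)^(1/3) = 3.806 × 10^-8 cm = 381 pm.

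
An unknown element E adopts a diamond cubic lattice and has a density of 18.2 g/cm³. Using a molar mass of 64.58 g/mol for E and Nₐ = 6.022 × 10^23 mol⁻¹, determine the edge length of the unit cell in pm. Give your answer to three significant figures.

With Z = 8 atoms per diamond cubic cell, a³ = Z·M/(N_A·ρ) = 8 × 64.58 / (6.022 × 10²³ × 18.20 g/cm³) = 4.714 × 10^-23 cm³.
a = (4.714 × 10^-23)^(1/3) = 3.612 × 10^-8 cm = 361 pm.

361 pm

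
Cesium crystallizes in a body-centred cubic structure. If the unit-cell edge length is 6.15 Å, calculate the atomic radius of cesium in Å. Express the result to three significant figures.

2.66 Å

In a BCC lattice, atoms touch along the body diagonal, so √3·a = 4r.
r = √3·a/4 = 1.7321 × 6.15 / 4 = 2.66 Å.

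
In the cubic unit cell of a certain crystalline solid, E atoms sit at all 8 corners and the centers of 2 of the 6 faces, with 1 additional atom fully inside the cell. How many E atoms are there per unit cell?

3

Corner atoms are shared by 8 cells (1/8 each), face atoms by 2 (1/2 each), interior atoms are unshared.
Net atoms = 8 × 1/8 + 2 × 1/2 + 1 = 1 + 1 + 1 = 3.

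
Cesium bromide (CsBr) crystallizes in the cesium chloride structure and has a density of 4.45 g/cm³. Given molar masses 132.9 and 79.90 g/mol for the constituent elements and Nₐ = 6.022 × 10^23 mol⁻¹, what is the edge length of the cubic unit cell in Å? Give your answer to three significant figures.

M(CsBr) = 212.8 g/mol; Z = 1 formula unit per cell.
a³ = Z·M/(N_A·ρ) = 1 × 212.8 / (6.022 × 10²³ × 4.45) = 7.941 × 10^-23 cm³, so a = 4.298 × 10^-8 cm = 4.30 Å.

4.30 Å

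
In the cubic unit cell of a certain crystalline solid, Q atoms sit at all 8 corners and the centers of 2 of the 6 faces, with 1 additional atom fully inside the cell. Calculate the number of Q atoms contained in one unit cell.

Corner atoms are shared by 8 cells (1/8 each), face atoms by 2 (1/2 each), interior atoms are unshared.
Net atoms = 8 × 1/8 + 2 × 1/2 + 1 = 1 + 1 + 1 = 3.

3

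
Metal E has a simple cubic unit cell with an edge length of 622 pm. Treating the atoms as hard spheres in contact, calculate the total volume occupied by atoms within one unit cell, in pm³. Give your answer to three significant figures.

1.26 × 10^8 pm³

In a simple cubic lattice atoms touch along the cell edge, so a = 2r, so r = 0.5000a = 311.0 pm.
V_atoms = Z × (4/3)πr³ = 1 × (4/3)π × (311.0)³ = 1.26 × 10^8 pm³.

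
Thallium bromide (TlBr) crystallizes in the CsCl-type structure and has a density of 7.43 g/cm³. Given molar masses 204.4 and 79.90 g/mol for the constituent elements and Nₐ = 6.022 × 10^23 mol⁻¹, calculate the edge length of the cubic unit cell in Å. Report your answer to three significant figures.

3.99 Å

M(TlBr) = 284.3 g/mol; Z = 1 formula unit per cell.
a³ = Z·M/(N_A·ρ) = 1 × 284.3 / (6.022 × 10²³ × 7.43) = 6.354 × 10^-23 cm³, so a = 3.990 × 10^-8 cm = 3.99 Å.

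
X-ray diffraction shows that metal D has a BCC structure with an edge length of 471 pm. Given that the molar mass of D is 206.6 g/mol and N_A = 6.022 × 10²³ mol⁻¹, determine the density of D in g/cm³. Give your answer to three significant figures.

A BCC unit cell contains Z = 2 atoms.
Cell volume: a³ = (471 pm)³ = (4.710 × 10^-8 cm)³ = 1.045 × 10^-22 cm³.
ρ = Z·M/(N_A·a³) = 2 × 206.6 / (6.022 × 10²³ × 1.045 × 10^-22) = 6.567 g/cm³.

6.57 g/cm³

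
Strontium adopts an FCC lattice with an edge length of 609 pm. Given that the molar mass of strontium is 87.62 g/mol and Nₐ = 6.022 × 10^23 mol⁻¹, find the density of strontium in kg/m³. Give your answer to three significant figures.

2580 kg/m³

An FCC unit cell contains Z = 4 atoms.
Cell volume: a³ = (609 pm)³ = (6.090 × 10^-8 cm)³ = 2.259 × 10^-22 cm³.
ρ = Z·M/(N_A·a³) = 4 × 87.62 / (6.022 × 10²³ × 2.259 × 10^-22) = 2.577 g/cm³ = 2580 kg/m³.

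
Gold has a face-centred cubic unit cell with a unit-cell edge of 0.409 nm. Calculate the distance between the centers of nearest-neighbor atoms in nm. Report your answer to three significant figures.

In an FCC structure, atoms touch along the face diagonal, so √2·a = 4r; the nearest-neighbor distance equals 2r = 0.7071·a.
d = 0.7071 × 0.409 = 0.289 nm.

0.289 nm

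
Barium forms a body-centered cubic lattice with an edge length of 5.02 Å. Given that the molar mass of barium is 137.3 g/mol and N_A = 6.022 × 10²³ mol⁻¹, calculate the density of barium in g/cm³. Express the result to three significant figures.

3.60 g/cm³

A BCC unit cell contains Z = 2 atoms.
Cell volume: a³ = (5.02 Å)³ = (5.020 × 10^-8 cm)³ = 1.265 × 10^-22 cm³.
ρ = Z·M/(N_A·a³) = 2 × 137.3 / (6.022 × 10²³ × 1.265 × 10^-22) = 3.605 g/cm³.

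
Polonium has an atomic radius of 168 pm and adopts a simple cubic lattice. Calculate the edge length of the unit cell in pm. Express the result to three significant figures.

336 pm

In a simple cubic lattice, atoms touch along the cell edge, so a = 2r.
a = 2r = 2 × 168 = 336 pm.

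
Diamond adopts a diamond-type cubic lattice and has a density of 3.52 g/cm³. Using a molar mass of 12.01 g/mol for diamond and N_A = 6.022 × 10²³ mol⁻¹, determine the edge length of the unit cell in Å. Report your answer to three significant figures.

3.57 Å

With Z = 8 atoms per diamond cubic cell, a³ = Z·M/(N_A·ρ) = 8 × 12.01 / (6.022 × 10²³ × 3.520 g/cm³) = 4.533 × 10^-23 cm³.
a = (4.533 × 10^-23)^(1/3) = 3.565 × 10^-8 cm = 3.57 Å.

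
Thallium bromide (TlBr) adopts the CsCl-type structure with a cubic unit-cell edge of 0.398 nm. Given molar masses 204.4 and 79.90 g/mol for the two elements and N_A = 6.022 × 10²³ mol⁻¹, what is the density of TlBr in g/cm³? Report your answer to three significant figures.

The CsCl-type structure contains Z = 1 formula unit per cell; M(TlBr) = 204.4 + 79.90 = 284.3 g/mol.
a³ = (3.980 × 10^-8 cm)³ = 6.304 × 10^-23 cm³.
ρ = 1 × 284.3 / (6.022 × 10²³ × 6.304 × 10^-23) = 7.488 g/cm³.

7.49 g/cm³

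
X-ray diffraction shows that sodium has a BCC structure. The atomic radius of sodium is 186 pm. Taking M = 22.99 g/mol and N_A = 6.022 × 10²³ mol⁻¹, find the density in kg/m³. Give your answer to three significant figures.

In a BCC lattice, atoms touch along the body diagonal, so √3·a = 4r, giving a = 429.5 pm = 4.295 × 10^-8 cm.
With Z = 2, ρ = Z·M/(N_A·a³) = 2 × 22.99 / (6.022 × 10²³ × 7.926 × 10^-23) = 0.9634 g/cm³ = 963 kg/m³.

963 kg/m³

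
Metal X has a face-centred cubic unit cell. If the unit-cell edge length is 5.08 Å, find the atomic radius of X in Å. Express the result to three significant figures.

1.80 Å

In an FCC lattice, atoms touch along the face diagonal, so √2·a = 4r.
r = √2·a/4 = 1.4142 × 5.08 / 4 = 1.80 Å.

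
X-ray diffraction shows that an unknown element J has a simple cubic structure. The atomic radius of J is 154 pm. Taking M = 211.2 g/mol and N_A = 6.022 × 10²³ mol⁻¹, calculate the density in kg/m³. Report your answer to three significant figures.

In a simple cubic lattice, atoms touch along the cell edge, so a = 2r, giving a = 308.0 pm = 3.080 × 10^-8 cm.
With Z = 1, ρ = Z·M/(N_A·a³) = 1 × 211.2 / (6.022 × 10²³ × 2.922 × 10^-23) = 12.00 g/cm³ = 12000 kg/m³.

12000 kg/m³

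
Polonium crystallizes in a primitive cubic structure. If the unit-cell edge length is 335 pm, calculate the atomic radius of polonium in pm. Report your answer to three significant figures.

In a simple cubic lattice, atoms touch along the cell edge, so a = 2r.
r = a/2 = 335/2 = 168 pm.

168 pm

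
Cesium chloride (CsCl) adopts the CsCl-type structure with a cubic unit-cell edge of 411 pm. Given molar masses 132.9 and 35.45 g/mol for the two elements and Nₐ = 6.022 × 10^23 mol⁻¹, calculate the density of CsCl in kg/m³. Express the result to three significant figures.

4030 kg/m³

The CsCl-type structure contains Z = 1 formula unit per cell; M(CsCl) = 132.9 + 35.45 = 168.35 g/mol.
a³ = (4.110 × 10^-8 cm)³ = 6.943 × 10^-23 cm³.
ρ = 1 × 168.35 / (6.022 × 10²³ × 6.943 × 10^-23) = 4.027 g/cm³ = 4030 kg/m³.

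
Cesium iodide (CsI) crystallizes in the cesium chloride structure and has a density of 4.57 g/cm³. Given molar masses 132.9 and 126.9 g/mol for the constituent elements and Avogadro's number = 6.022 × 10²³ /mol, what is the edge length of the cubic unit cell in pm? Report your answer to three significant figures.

455 pm

M(CsI) = 259.8 g/mol; Z = 1 formula unit per cell.
a³ = Z·M/(N_A·ρ) = 1 × 259.8 / (6.022 × 10²³ × 4.57) = 9.440 × 10^-23 cm³, so a = 4.553 × 10^-8 cm = 455 pm.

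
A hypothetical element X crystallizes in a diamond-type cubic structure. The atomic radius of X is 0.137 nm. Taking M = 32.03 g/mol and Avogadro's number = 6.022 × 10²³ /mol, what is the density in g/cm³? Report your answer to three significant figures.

In a diamond cubic lattice, nearest neighbors lie along the body diagonal with √3·a = 8r, giving a = 0.6328 nm = 6.328 × 10^-8 cm.
With Z = 8, ρ = Z·M/(N_A·a³) = 8 × 32.03 / (6.022 × 10²³ × 2.534 × 10^-22) = 1.679 g/cm³.

1.68 g/cm³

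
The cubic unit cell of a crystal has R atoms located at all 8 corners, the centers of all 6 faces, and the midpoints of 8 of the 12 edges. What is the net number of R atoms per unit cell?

6

Corner atoms are shared by 8 cells (1/8 each), face atoms by 2 (1/2 each), edge atoms by 4 (1/4 each).
Net atoms = 8 × 1/8 + 6 × 1/2 + 8 × 1/4 = 1 + 3 + 2 = 6.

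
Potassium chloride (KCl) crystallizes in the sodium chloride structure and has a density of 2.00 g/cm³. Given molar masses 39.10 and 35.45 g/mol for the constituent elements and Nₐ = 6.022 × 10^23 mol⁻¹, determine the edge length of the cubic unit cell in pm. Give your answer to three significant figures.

628 pm

M(KCl) = 74.55 g/mol; Z = 4 formula units per cell.
a³ = Z·M/(N_A·ρ) = 4 × 74.55 / (6.022 × 10²³ × 2.00) = 2.476 × 10^-22 cm³, so a = 6.279 × 10^-8 cm = 628 pm.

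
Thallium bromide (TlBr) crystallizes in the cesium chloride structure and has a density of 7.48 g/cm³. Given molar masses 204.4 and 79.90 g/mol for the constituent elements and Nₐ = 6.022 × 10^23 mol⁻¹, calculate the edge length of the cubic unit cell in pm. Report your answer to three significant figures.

M(TlBr) = 284.3 g/mol; Z = 1 formula unit per cell.
a³ = Z·M/(N_A·ρ) = 1 × 284.3 / (6.022 × 10²³ × 7.48) = 6.312 × 10^-23 cm³, so a = 3.981 × 10^-8 cm = 398 pm.

398 pm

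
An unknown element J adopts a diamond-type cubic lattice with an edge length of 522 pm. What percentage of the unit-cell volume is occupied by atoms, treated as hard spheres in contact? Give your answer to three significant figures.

34.0%

In a diamond cubic lattice nearest neighbors lie along the body diagonal with √3·a = 8r, so r = 0.2165a = 113.0 pm.
Packing fraction = Z·(4/3)πr³ / a³ = 8 × (4/3)π × (113.0)³ / (522)³ = 0.3401 = 34.0%.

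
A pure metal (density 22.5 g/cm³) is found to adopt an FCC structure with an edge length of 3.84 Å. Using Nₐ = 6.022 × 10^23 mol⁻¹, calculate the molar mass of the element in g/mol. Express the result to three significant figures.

192 g/mol

An FCC cell has Z = 4 atoms; a = 3.840 × 10^-8 cm.
M = ρ·N_A·a³/Z = 22.5 × 6.022 × 10²³ × 5.662 × 10^-23 / 4 = 192 g/mol.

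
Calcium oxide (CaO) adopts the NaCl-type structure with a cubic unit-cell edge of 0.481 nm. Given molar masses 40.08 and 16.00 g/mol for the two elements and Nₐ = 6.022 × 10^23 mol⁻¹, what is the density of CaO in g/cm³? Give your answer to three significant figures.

3.35 g/cm³

The NaCl-type structure contains Z = 4 formula units per cell; M(CaO) = 40.08 + 16.00 = 56.08 g/mol.
a³ = (4.810 × 10^-8 cm)³ = 1.113 × 10^-22 cm³.
ρ = 4 × 56.08 / (6.022 × 10²³ × 1.113 × 10^-22) = 3.347 g/cm³.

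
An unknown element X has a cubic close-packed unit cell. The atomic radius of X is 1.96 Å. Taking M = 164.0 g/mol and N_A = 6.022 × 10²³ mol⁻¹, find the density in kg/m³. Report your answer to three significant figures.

6390 kg/m³

In an FCC lattice, atoms touch along the face diagonal, so √2·a = 4r, giving a = 5.544 Å = 5.544 × 10^-8 cm.
With Z = 4, ρ = Z·M/(N_A·a³) = 4 × 164.0 / (6.022 × 10²³ × 1.704 × 10^-22) = 6.394 g/cm³ = 6390 kg/m³.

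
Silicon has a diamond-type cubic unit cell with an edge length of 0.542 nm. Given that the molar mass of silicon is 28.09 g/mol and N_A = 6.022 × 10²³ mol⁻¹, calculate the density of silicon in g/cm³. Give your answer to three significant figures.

2.34 g/cm³

A diamond cubic unit cell contains Z = 8 atoms.
Cell volume: a³ = (0.542 nm)³ = (5.420 × 10^-8 cm)³ = 1.592 × 10^-22 cm³.
ρ = Z·M/(N_A·a³) = 8 × 28.09 / (6.022 × 10²³ × 1.592 × 10^-22) = 2.344 g/cm³.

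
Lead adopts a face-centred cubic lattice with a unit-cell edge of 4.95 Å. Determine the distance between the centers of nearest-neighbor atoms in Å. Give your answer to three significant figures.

3.50 Å

In an FCC structure, atoms touch along the face diagonal, so √2·a = 4r; the nearest-neighbor distance equals 2r = 0.7071·a.
d = 0.7071 × 4.95 = 3.50 Å.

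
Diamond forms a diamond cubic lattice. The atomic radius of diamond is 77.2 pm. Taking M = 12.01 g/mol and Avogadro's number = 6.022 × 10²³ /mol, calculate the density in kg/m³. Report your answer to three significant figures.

3520 kg/m³

In a diamond cubic lattice, nearest neighbors lie along the body diagonal with √3·a = 8r, giving a = 356.6 pm = 3.566 × 10^-8 cm.
With Z = 8, ρ = Z·M/(N_A·a³) = 8 × 12.01 / (6.022 × 10²³ × 4.534 × 10^-23) = 3.519 g/cm³ = 3520 kg/m³.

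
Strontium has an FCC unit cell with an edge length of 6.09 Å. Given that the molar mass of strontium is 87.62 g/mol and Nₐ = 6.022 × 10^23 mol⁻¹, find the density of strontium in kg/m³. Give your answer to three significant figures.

An FCC unit cell contains Z = 4 atoms.
Cell volume: a³ = (6.09 Å)³ = (6.090 × 10^-8 cm)³ = 2.259 × 10^-22 cm³.
ρ = Z·M/(N_A·a³) = 4 × 87.62 / (6.022 × 10²³ × 2.259 × 10^-22) = 2.577 g/cm³ = 2580 kg/m³.

2580 kg/m³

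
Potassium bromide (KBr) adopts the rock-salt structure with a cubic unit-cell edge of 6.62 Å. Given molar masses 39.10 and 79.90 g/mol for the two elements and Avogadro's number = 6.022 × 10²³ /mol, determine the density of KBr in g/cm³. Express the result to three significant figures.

The rock-salt structure contains Z = 4 formula units per cell; M(KBr) = 39.10 + 79.90 = 119.0 g/mol.
a³ = (6.620 × 10^-8 cm)³ = 2.901 × 10^-22 cm³.
ρ = 4 × 119.0 / (6.022 × 10²³ × 2.901 × 10^-22) = 2.725 g/cm³.

2.72 g/cm³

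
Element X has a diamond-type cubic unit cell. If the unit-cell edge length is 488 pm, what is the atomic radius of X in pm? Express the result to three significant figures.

In a diamond cubic lattice, nearest neighbors lie along the body diagonal with √3·a = 8r.
r = √3·a/8 = 1.7321 × 488 / 8 = 106 pm.

106 pm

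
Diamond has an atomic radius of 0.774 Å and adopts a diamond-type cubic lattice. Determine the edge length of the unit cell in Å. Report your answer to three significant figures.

3.57 Å

In a diamond cubic lattice, nearest neighbors lie along the body diagonal with √3·a = 8r.
a = 8r/√3 = 8 × 0.774 / 1.7321 = 3.57 Å.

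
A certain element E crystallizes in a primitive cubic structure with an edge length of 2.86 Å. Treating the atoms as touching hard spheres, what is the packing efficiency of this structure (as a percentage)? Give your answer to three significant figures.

52.4%

In a simple cubic lattice atoms touch along the cell edge, so a = 2r, so r = 0.5000a = 1.430 Å.
Packing fraction = Z·(4/3)πr³ / a³ = 1 × (4/3)π × (1.430)³ / (2.86)³ = 0.5236 = 52.4%.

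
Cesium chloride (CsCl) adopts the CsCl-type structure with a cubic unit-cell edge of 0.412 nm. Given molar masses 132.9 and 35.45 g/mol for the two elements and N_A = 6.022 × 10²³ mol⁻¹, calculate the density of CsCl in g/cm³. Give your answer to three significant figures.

The CsCl-type structure contains Z = 1 formula unit per cell; M(CsCl) = 132.9 + 35.45 = 168.35 g/mol.
a³ = (4.120 × 10^-8 cm)³ = 6.993 × 10^-23 cm³.
ρ = 1 × 168.35 / (6.022 × 10²³ × 6.993 × 10^-23) = 3.997 g/cm³.

4.00 g/cm³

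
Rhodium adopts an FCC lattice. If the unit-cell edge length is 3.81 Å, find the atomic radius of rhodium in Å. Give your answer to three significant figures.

In an FCC lattice, atoms touch along the face diagonal, so √2·a = 4r.
r = √2·a/4 = 1.4142 × 3.81 / 4 = 1.35 Å.

1.35 Å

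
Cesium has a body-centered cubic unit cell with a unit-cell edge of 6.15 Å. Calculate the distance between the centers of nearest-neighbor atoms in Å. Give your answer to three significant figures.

5.33 Å

In a BCC structure, atoms touch along the body diagonal, so √3·a = 4r; the nearest-neighbor distance equals 2r = 0.8660·a.
d = 0.8660 × 6.15 = 5.33 Å.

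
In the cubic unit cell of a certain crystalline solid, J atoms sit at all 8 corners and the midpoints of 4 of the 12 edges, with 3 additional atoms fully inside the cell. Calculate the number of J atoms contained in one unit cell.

Corner atoms are shared by 8 cells (1/8 each), edge atoms by 4 (1/4 each), interior atoms are unshared.
Net atoms = 8 × 1/8 + 4 × 1/4 + 3 = 1 + 1 + 3 = 5.

5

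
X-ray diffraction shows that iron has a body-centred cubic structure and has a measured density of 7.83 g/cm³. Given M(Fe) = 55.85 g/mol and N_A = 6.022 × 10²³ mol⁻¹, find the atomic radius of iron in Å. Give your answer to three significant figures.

1.24 Å

For a BCC cell (Z = 2), a³ = Z·M/(N_A·ρ) = 2 × 55.85 / (6.022 × 10²³ × 7.830) = 2.369 × 10^-23 cm³, so a = 2.872 × 10^-8 cm = 2.872 Å.
Atoms touch along the body diagonal, so √3·a = 4r, so r = 0.4330 × a = 1.24 Å.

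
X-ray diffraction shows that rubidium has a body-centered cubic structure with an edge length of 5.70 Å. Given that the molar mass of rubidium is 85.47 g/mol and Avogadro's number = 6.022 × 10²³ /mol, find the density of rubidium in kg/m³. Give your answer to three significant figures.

1530 kg/m³

A BCC unit cell contains Z = 2 atoms.
Cell volume: a³ = (5.70 Å)³ = (5.700 × 10^-8 cm)³ = 1.852 × 10^-22 cm³.
ρ = Z·M/(N_A·a³) = 2 × 85.47 / (6.022 × 10²³ × 1.852 × 10^-22) = 1.533 g/cm³ = 1530 kg/m³.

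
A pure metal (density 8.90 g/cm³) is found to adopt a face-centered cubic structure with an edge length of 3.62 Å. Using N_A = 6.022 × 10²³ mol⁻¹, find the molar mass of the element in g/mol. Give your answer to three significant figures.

63.6 g/mol

An FCC cell has Z = 4 atoms; a = 3.620 × 10^-8 cm.
M = ρ·N_A·a³/Z = 8.90 × 6.022 × 10²³ × 4.744 × 10^-23 / 4 = 63.6 g/mol.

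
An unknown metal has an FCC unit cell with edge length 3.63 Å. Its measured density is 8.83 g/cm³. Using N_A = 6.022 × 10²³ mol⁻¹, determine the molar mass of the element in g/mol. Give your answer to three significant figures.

63.6 g/mol

An FCC cell has Z = 4 atoms; a = 3.630 × 10^-8 cm.
M = ρ·N_A·a³/Z = 8.83 × 6.022 × 10²³ × 4.783 × 10^-23 / 4 = 63.6 g/mol.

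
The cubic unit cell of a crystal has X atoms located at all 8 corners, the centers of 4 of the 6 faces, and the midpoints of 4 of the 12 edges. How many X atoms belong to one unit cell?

Corner atoms are shared by 8 cells (1/8 each), face atoms by 2 (1/2 each), edge atoms by 4 (1/4 each).
Net atoms = 8 × 1/8 + 4 × 1/2 + 4 × 1/4 = 1 + 2 + 1 = 4.

4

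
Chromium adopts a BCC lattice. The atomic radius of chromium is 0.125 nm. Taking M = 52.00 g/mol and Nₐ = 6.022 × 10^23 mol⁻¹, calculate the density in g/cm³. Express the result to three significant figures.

In a BCC lattice, atoms touch along the body diagonal, so √3·a = 4r, giving a = 0.2887 nm = 2.887 × 10^-8 cm.
With Z = 2, ρ = Z·M/(N_A·a³) = 2 × 52.00 / (6.022 × 10²³ × 2.406 × 10^-23) = 7.179 g/cm³.

7.18 g/cm³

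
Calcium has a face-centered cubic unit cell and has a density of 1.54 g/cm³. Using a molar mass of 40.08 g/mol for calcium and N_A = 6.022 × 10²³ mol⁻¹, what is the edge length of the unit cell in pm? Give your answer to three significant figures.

557 pm

With Z = 4 atoms per FCC cell, a³ = Z·M/(N_A·ρ) = 4 × 40.08 / (6.022 × 10²³ × 1.540 g/cm³) = 1.729 × 10^-22 cm³.
a = (1.729 × 10^-22)^(1/3) = 5.571 × 10^-8 cm = 557 pm.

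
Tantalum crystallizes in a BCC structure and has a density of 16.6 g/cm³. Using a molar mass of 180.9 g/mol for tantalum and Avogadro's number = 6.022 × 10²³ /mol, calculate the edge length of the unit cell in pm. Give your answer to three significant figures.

331 pm

With Z = 2 atoms per BCC cell, a³ = Z·M/(N_A·ρ) = 2 × 180.9 / (6.022 × 10²³ × 16.60 g/cm³) = 3.619 × 10^-23 cm³.
a = (3.619 × 10^-23)^(1/3) = 3.308 × 10^-8 cm = 331 pm.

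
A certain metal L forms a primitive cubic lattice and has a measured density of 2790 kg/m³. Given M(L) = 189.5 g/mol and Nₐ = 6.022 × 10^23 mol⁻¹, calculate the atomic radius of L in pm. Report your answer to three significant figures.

242 pm

For a simple cubic cell (Z = 1), a³ = Z·M/(N_A·ρ) = 1 × 189.5 / (6.022 × 10²³ × 2.790) = 1.128 × 10^-22 cm³, so a = 4.832 × 10^-8 cm = 483.2 pm.
Atoms touch along the cell edge, so a = 2r, so r = 0.5000 × a = 242 pm.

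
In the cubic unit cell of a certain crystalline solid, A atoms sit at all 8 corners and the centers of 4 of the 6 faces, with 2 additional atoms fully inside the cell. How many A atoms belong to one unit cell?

Corner atoms are shared by 8 cells (1/8 each), face atoms by 2 (1/2 each), interior atoms are unshared.
Net atoms = 8 × 1/8 + 4 × 1/2 + 2 = 1 + 2 + 2 = 5.

5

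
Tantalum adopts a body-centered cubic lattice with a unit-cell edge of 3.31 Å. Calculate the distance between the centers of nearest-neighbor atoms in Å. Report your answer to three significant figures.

In a BCC structure, atoms touch along the body diagonal, so √3·a = 4r; the nearest-neighbor distance equals 2r = 0.8660·a.
d = 0.8660 × 3.31 = 2.87 Å.

2.87 Å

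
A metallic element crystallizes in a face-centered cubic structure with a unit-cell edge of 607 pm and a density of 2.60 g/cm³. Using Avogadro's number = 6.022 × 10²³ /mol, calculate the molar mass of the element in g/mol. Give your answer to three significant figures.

87.5 g/mol

An FCC cell has Z = 4 atoms; a = 6.070 × 10^-8 cm.
M = ρ·N_A·a³/Z = 2.60 × 6.022 × 10²³ × 2.236 × 10^-22 / 4 = 87.5 g/mol.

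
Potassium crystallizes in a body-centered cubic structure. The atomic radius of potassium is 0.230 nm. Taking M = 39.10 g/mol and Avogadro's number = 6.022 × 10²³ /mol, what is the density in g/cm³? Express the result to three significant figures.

0.867 g/cm³

In a BCC lattice, atoms touch along the body diagonal, so √3·a = 4r, giving a = 0.5312 nm = 5.312 × 10^-8 cm.
With Z = 2, ρ = Z·M/(N_A·a³) = 2 × 39.10 / (6.022 × 10²³ × 1.499 × 10^-22) = 0.8665 g/cm³.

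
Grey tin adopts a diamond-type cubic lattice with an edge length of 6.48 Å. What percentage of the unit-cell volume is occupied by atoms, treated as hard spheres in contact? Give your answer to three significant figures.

In a diamond cubic lattice nearest neighbors lie along the body diagonal with √3·a = 8r, so r = 0.2165a = 1.403 Å.
Packing fraction = Z·(4/3)πr³ / a³ = 8 × (4/3)π × (1.403)³ / (6.48)³ = 0.3401 = 34.0%.

34.0%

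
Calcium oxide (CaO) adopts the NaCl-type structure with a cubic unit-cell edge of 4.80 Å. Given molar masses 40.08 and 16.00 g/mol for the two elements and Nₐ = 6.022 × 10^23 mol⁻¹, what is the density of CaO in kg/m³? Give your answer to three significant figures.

The NaCl-type structure contains Z = 4 formula units per cell; M(CaO) = 40.08 + 16.00 = 56.08 g/mol.
a³ = (4.800 × 10^-8 cm)³ = 1.106 × 10^-22 cm³.
ρ = 4 × 56.08 / (6.022 × 10²³ × 1.106 × 10^-22) = 3.368 g/cm³ = 3370 kg/m³.

3370 kg/m³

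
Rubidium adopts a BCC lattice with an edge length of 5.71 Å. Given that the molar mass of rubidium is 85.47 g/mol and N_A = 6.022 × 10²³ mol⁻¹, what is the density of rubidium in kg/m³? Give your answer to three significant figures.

A BCC unit cell contains Z = 2 atoms.
Cell volume: a³ = (5.71 Å)³ = (5.710 × 10^-8 cm)³ = 1.862 × 10^-22 cm³.
ρ = Z·M/(N_A·a³) = 2 × 85.47 / (6.022 × 10²³ × 1.862 × 10^-22) = 1.525 g/cm³ = 1520 kg/m³.

1520 kg/m³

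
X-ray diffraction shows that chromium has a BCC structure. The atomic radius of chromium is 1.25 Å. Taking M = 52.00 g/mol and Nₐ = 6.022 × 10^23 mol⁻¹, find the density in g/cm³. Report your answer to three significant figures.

In a BCC lattice, atoms touch along the body diagonal, so √3·a = 4r, giving a = 2.887 Å = 2.887 × 10^-8 cm.
With Z = 2, ρ = Z·M/(N_A·a³) = 2 × 52.00 / (6.022 × 10²³ × 2.406 × 10^-23) = 7.179 g/cm³.

7.18 g/cm³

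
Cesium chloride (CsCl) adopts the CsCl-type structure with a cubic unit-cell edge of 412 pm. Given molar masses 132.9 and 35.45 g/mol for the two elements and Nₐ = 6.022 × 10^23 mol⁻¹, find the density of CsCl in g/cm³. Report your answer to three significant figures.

The CsCl-type structure contains Z = 1 formula unit per cell; M(CsCl) = 132.9 + 35.45 = 168.35 g/mol.
a³ = (4.120 × 10^-8 cm)³ = 6.993 × 10^-23 cm³.
ρ = 1 × 168.35 / (6.022 × 10²³ × 6.993 × 10^-23) = 3.997 g/cm³.

4.00 g/cm³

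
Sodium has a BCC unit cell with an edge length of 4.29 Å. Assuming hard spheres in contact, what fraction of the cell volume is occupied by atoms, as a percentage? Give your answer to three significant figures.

68.0%

In a BCC lattice atoms touch along the body diagonal, so √3·a = 4r, so r = 0.4330a = 1.858 Å.
Packing fraction = Z·(4/3)πr³ / a³ = 2 × (4/3)π × (1.858)³ / (4.29)³ = 0.6802 = 68.0%.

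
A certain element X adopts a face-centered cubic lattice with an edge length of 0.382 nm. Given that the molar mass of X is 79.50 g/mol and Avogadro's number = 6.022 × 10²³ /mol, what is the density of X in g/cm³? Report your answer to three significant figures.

9.47 g/cm³

An FCC unit cell contains Z = 4 atoms.
Cell volume: a³ = (0.382 nm)³ = (3.820 × 10^-8 cm)³ = 5.574 × 10^-23 cm³.
ρ = Z·M/(N_A·a³) = 4 × 79.50 / (6.022 × 10²³ × 5.574 × 10^-23) = 9.473 g/cm³.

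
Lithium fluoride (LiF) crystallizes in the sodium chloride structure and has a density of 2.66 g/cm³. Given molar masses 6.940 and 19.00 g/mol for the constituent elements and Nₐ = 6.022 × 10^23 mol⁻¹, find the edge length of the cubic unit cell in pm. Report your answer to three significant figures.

402 pm

M(LiF) = 25.94 g/mol; Z = 4 formula units per cell.
a³ = Z·M/(N_A·ρ) = 4 × 25.94 / (6.022 × 10²³ × 2.66) = 6.478 × 10^-23 cm³, so a = 4.016 × 10^-8 cm = 402 pm.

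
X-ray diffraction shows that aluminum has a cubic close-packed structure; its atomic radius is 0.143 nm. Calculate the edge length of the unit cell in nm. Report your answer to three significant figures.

0.404 nm

In an FCC lattice, atoms touch along the face diagonal, so √2·a = 4r.
a = 4r/√2 = 4 × 0.143 / 1.4142 = 0.404 nm.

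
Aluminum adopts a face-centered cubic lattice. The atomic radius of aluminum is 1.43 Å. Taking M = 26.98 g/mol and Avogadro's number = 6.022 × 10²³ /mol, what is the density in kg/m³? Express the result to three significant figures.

2710 kg/m³

In an FCC lattice, atoms touch along the face diagonal, so √2·a = 4r, giving a = 4.045 Å = 4.045 × 10^-8 cm.
With Z = 4, ρ = Z·M/(N_A·a³) = 4 × 26.98 / (6.022 × 10²³ × 6.617 × 10^-23) = 2.708 g/cm³ = 2710 kg/m³.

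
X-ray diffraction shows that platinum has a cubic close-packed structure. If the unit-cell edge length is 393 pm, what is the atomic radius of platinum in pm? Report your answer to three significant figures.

In an FCC lattice, atoms touch along the face diagonal, so √2·a = 4r.
r = √2·a/4 = 1.4142 × 393 / 4 = 139 pm.

139 pm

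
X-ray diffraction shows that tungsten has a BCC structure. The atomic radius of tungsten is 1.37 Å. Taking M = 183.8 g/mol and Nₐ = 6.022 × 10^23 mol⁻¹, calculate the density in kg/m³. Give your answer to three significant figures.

19300 kg/m³

In a BCC lattice, atoms touch along the body diagonal, so √3·a = 4r, giving a = 3.164 Å = 3.164 × 10^-8 cm.
With Z = 2, ρ = Z·M/(N_A·a³) = 2 × 183.8 / (6.022 × 10²³ × 3.167 × 10^-23) = 19.27 g/cm³ = 19300 kg/m³.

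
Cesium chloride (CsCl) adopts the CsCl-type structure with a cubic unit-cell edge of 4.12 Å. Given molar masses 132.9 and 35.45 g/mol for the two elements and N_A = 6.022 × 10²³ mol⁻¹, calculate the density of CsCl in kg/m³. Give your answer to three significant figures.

The CsCl-type structure contains Z = 1 formula unit per cell; M(CsCl) = 132.9 + 35.45 = 168.35 g/mol.
a³ = (4.120 × 10^-8 cm)³ = 6.993 × 10^-23 cm³.
ρ = 1 × 168.35 / (6.022 × 10²³ × 6.993 × 10^-23) = 3.997 g/cm³ = 4000 kg/m³.

4000 kg/m³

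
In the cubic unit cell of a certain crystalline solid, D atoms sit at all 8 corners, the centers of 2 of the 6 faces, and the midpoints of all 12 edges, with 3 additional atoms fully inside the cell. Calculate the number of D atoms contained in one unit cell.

Corner atoms are shared by 8 cells (1/8 each), face atoms by 2 (1/2 each), edge atoms by 4 (1/4 each), interior atoms are unshared.
Net atoms = 8 × 1/8 + 2 × 1/2 + 12 × 1/4 + 3 = 1 + 1 + 3 + 3 = 8.

8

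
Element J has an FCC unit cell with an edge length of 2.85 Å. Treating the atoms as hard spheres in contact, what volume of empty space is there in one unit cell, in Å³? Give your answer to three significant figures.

6.01 Å³

In an FCC lattice atoms touch along the face diagonal, so √2·a = 4r, so r = 0.3536a = 1.008 Å.
V_cell = a³ = 23.15 Å³; V_atoms = 4 × (4/3)πr³ = 17.14 Å³.
Empty space = 23.15 − 17.14 = 6.01 Å³.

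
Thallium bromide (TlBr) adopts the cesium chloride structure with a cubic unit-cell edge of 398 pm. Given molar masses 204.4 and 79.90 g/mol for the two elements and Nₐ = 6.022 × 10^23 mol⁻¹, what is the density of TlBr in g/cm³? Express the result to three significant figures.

7.49 g/cm³

The cesium chloride structure contains Z = 1 formula unit per cell; M(TlBr) = 204.4 + 79.90 = 284.3 g/mol.
a³ = (3.980 × 10^-8 cm)³ = 6.304 × 10^-23 cm³.
ρ = 1 × 284.3 / (6.022 × 10²³ × 6.304 × 10^-23) = 7.488 g/cm³.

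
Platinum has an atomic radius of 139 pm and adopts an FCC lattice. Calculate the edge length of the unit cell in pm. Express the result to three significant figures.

In an FCC lattice, atoms touch along the face diagonal, so √2·a = 4r.
a = 4r/√2 = 4 × 139 / 1.4142 = 393 pm.

393 pm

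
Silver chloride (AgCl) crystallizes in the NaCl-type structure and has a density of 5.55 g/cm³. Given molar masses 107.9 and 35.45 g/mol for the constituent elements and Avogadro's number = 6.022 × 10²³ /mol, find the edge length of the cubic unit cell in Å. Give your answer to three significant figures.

M(AgCl) = 143.35 g/mol; Z = 4 formula units per cell.
a³ = Z·M/(N_A·ρ) = 4 × 143.35 / (6.022 × 10²³ × 5.55) = 1.716 × 10^-22 cm³, so a = 5.557 × 10^-8 cm = 5.56 Å.

5.56 Å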